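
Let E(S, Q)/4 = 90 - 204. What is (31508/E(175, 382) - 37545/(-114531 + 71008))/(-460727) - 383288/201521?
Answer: -876110212434857011/460667578685194074 ≈ -1.9018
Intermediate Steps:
E(S, Q) = -456 (E(S, Q) = 4*(90 - 204) = 4*(-114) = -456)
(31508/E(175, 382) - 37545/(-114531 + 71008))/(-460727) - 383288/201521 = (31508/(-456) - 37545/(-114531 + 71008))/(-460727) - 383288/201521 = (31508*(-1/456) - 37545/(-43523))*(-1/460727) - 383288*1/201521 = (-7877/114 - 37545*(-1/43523))*(-1/460727) - 383288/201521 = (-7877/114 + 37545/43523)*(-1/460727) - 383288/201521 = -338550541/4961622*(-1/460727) - 383288/201521 = 338550541/2285953219194 - 383288/201521 = -876110212434857011/460667578685194074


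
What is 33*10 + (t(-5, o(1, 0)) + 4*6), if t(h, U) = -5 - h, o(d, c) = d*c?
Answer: 354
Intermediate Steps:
o(d, c) = c*d
33*10 + (t(-5, o(1, 0)) + 4*6) = 33*10 + ((-5 - 1*(-5)) + 4*6) = 330 + ((-5 + 5) + 24) = 330 + (0 + 24) = 330 + 24 = 354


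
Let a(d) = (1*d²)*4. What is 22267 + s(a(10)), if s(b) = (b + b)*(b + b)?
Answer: 662267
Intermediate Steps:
a(d) = 4*d² (a(d) = d²*4 = 4*d²)
s(b) = 4*b² (s(b) = (2*b)*(2*b) = 4*b²)
22267 + s(a(10)) = 22267 + 4*(4*10²)² = 22267 + 4*(4*100)² = 22267 + 4*400² = 22267 + 4*160000 = 22267 + 640000 = 662267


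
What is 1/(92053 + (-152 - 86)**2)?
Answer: 1/148697 ≈ 6.7251e-6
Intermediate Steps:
1/(92053 + (-152 - 86)**2) = 1/(92053 + (-238)**2) = 1/(92053 + 56644) = 1/148697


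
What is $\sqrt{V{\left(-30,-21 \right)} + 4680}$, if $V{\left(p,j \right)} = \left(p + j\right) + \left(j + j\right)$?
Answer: $\sqrt{4587} \approx 67.727$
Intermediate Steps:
$V{\left(p,j \right)} = p + 3 j$ ($V{\left(p,j \right)} = \left(j + p\right) + 2 j = p + 3 j$)
$\sqrt{V{\left(-30,-21 \right)} + 4680} = \sqrt{\left(-30 + 3 \left(-21\right)\right) + 4680} = \sqrt{\left(-30 - 63\right) + 4680} = \sqrt{-93 + 4680} = \sqrt{4587}$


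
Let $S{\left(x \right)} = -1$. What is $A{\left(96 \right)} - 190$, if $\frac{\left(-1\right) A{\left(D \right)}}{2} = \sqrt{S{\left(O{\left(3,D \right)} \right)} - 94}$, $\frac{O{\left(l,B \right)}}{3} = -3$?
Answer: $-190 - 2 i \sqrt{95} \approx -190.0 - 19.494 i$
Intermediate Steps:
$O{\left(l,B \right)} = -9$ ($O{\left(l,B \right)} = 3 \left(-3\right) = -9$)
$A{\left(D \right)} = - 2 i \sqrt{95}$ ($A{\left(D \right)} = - 2 \sqrt{-1 - 94} = - 2 \sqrt{-95} = - 2 i \sqrt{95}$)
$A{\left(96 \right)} - 190 = - 2 i \sqrt{95} - 190 = -190 - 2 i \sqrt{95}$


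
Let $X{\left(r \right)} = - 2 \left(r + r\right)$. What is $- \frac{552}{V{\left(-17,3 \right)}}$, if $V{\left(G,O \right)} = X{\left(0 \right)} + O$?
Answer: $-184$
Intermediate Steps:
$X{\left(r \right)} = - 4 r$ ($X{\left(r \right)} = - 2 \cdot 2 r = - 4 r$)
$V{\left(G,O \right)} = O$ ($V{\left(G,O \right)} = \left(-4\right) 0 + O = 0 + O = O$)
$- \frac{552}{V{\left(-17,3 \right)}} = - \frac{552}{3} = \left(-552\right) \frac{1}{3} = -184$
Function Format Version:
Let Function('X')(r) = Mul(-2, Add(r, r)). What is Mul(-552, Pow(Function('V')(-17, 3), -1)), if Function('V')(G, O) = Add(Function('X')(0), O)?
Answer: -184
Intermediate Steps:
Function('X')(r) = Mul(-4, r) (Function('X')(r) = Mul(-2, Mul(2, r)) = Mul(-4, r))
Function('V')(G, O) = O (Function('V')(G, O) = Add(Mul(-4, 0), O) = Add(0, O) = O)
Mul(-552, Pow(Function('V')(-17, 3), -1)) = Mul(-552, Pow(3, -1)) = Mul(-552, Rational(1, 3)) = -184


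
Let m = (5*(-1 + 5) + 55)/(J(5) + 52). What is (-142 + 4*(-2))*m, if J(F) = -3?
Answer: -11250/49 ≈ -229.59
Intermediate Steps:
m = 75/49 (m = (5*(-1 + 5) + 55)/(-3 + 52) = (5*4 + 55)/49 = (20 + 55)*(1/49) = 75*(1/49) = 75/49 ≈ 1.5306)
(-142 + 4*(-2))*m = (-142 + 4*(-2))*(75/49) = (-142 - 8)*(75/49) = -150*75/49 = -11250/49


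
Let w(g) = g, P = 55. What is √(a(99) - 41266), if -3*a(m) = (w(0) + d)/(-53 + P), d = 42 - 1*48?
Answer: 3*I*√4585 ≈ 203.14*I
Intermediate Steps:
d = -6 (d = 42 - 48 = -6)
a(m) = 1 (a(m) = -(0 - 6)/(3*(-53 + 55)) = -(-2)/2 = -⅓*(-3) = 1)
√(a(99) - 41266) = √(1 - 41266) = √(-41265) = 3*I*√4585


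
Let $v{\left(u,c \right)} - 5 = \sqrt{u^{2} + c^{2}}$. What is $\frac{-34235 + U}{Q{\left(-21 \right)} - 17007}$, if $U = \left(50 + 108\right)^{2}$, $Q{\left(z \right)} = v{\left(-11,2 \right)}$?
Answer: $\frac{157625542}{289067879} + \frac{46355 \sqrt{5}}{289067879} \approx 0.54565$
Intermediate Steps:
$v{\left(u,c \right)} = 5 + \sqrt{c^{2} + u^{2}}$ ($v{\left(u,c \right)} = 5 + \sqrt{u^{2} + c^{2}} = 5 + \sqrt{c^{2} + u^{2}}$)
$Q{\left(z \right)} = 5 + 5 \sqrt{5}$ ($Q{\left(z \right)} = 5 + \sqrt{2^{2} + \left(-11\right)^{2}} = 5 + \sqrt{4 + 121} = 5 + \sqrt{125} = 5 + 5 \sqrt{5}$)
$U = 24964$ ($U = 158^{2} = 24964$)
$\frac{-34235 + U}{Q{\left(-21 \right)} - 17007} = \frac{-34235 + 24964}{\left(5 + 5 \sqrt{5}\right) - 17007} = - \frac{9271}{-17002 + 5 \sqrt{5}}$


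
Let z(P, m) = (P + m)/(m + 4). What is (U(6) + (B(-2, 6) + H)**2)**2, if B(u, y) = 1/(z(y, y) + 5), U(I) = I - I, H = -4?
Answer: 200533921/923521 ≈ 217.14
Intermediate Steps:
z(P, m) = (P + m)/(4 + m)
U(I) = 0
B(u, y) = 1/(5 + 2*y/(4 + y)) (B(u, y) = 1/((y + y)/(4 + y) + 5) = 1/((2*y)/(4 + y) + 5) = 1/(2*y/(4 + y) + 5) = 1/(5 + 2*y/(4 + y)))
(U(6) + (B(-2, 6) + H)**2)**2 = (0 + ((4 + 6)/(20 + 7*6) - 4)**2)**2 = (0 + (10/(20 + 42) - 4)**2)**2 = (0 + (10/62 - 4)**2)**2 = (0 + ((1/62)*10 - 4)**2)**2 = (0 + (5/31 - 4)**2)**2 = (0 + (-119/31)**2)**2 = (0 + 14161/961)**2 = (14161/961)**2 = 200533921/923521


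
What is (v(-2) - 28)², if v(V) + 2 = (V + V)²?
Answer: 196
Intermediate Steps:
v(V) = -2 + 4*V² (v(V) = -2 + (V + V)² = -2 + (2*V)² = -2 + 4*V²)
(v(-2) - 28)² = ((-2 + 4*(-2)²) - 28)² = ((-2 + 4*4) - 28)² = ((-2 + 16) - 28)² = (14 - 28)² = (-14)² = 196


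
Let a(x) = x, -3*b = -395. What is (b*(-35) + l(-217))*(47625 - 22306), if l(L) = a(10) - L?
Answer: -332792936/3 ≈ -1.1093e+8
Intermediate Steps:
b = 395/3 (b = -1/3*(-395) = 395/3 ≈ 131.67)
l(L) = 10 - L
(b*(-35) + l(-217))*(47625 - 22306) = ((395/3)*(-35) + (10 - 1*(-217)))*(47625 - 22306) = (-13825/3 + (10 + 217))*25319 = (-13825/3 + 227)*25319 = -13144/3*25319 = -332792936/3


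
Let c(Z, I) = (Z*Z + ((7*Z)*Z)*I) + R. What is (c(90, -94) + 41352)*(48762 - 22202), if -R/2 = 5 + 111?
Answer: -140252204800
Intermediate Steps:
R = -232 (R = -2*(5 + 111) = -2*116 = -232)
c(Z, I) = -232 + Z² + 7*I*Z² (c(Z, I) = (Z*Z + ((7*Z)*Z)*I) - 232 = (Z² + (7*Z²)*I) - 232 = (Z² + 7*I*Z²) - 232 = -232 + Z² + 7*I*Z²)
(c(90, -94) + 41352)*(48762 - 22202) = ((-232 + 90² + 7*(-94)*90²) + 41352)*(48762 - 22202) = ((-232 + 8100 + 7*(-94)*8100) + 41352)*26560 = ((-232 + 8100 - 5329800) + 41352)*26560 = (-5321932 + 41352)*26560 = -5280580*26560 = -140252204800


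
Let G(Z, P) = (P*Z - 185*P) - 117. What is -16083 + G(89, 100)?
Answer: -25800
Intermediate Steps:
G(Z, P) = -117 - 185*P + P*Z (G(Z, P) = (-185*P + P*Z) - 117 = -117 - 185*P + P*Z)
-16083 + G(89, 100) = -16083 + (-117 - 185*100 + 100*89) = -16083 + (-117 - 18500 + 8900) = -16083 - 9717 = -25800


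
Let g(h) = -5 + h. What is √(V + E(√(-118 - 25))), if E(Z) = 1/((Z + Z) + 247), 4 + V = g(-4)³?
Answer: √(-733 + 1/(247 + 2*I*√143)) ≈ 0.e-5 - 27.074*I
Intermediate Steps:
V = -733 (V = -4 + (-5 - 4)³ = -4 + (-9)³ = -4 - 729 = -733)
E(Z) = 1/(247 + 2*Z) (E(Z) = 1/(2*Z + 247) = 1/(247 + 2*Z))
√(V + E(√(-118 - 25))) = √(-733 + 1/(247 + 2*√(-118 - 25))) = √(-733 + 1/(247 + 2*√(-143))) = √(-733 + 1/(247 + 2*(I*√143))) = √(-733 + 1/(247 + 2*I*√143))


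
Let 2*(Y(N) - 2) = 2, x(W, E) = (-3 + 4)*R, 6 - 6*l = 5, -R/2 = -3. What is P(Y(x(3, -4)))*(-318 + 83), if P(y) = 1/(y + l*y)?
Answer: -470/7 ≈ -67.143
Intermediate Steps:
R = 6 (R = -2*(-3) = 6)
l = ⅙ (l = 1 - ⅙*5 = 1 - ⅚ = ⅙ ≈ 0.16667)
x(W, E) = 6 (x(W, E) = (-3 + 4)*6 = 1*6 = 6)
Y(N) = 3 (Y(N) = 2 + (½)*2 = 2 + 1 = 3)
P(y) = 6/(7*y) (P(y) = 1/(y + y/6) = 1/(7*y/6) = 6/(7*y))
P(Y(x(3, -4)))*(-318 + 83) = ((6/7)/3)*(-318 + 83) = ((6/7)*(⅓))*(-235) = (2/7)*(-235) = -470/7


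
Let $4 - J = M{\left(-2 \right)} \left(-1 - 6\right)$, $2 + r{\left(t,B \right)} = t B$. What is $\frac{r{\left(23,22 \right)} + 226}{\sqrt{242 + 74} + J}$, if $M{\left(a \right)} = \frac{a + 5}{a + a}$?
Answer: $\frac{14600}{5031} + \frac{23360 \sqrt{79}}{5031} \approx 44.172$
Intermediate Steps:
$M{\left(a \right)} = \frac{5 + a}{2 a}$
$r{\left(t,B \right)} = -2 + B t$ ($r{\left(t,B \right)} = -2 + t B = -2 + B t$)
$J = - \frac{5}{4}$ ($J = 4 - \frac{5 - 2}{2 \left(-2\right)} \left(-1 - 6\right) = 4 - \frac{1}{2} \left(- \frac{1}{2}\right) 3 \left(-7\right) = 4 - \left(- \frac{3}{4}\right) \left(-7\right) = 4 - \frac{21}{4} = - \frac{5}{4} \approx -1.25$)
$\frac{r{\left(23,22 \right)} + 226}{\sqrt{242 + 74} + J} = \frac{\left(-2 + 22 \cdot 23\right) + 226}{\sqrt{242 + 74} - \frac{5}{4}} = \frac{\left(-2 + 506\right) + 226}{\sqrt{316} - \frac{5}{4}} = \frac{504 + 226}{2 \sqrt{79} - \frac{5}{4}} = \frac{730}{- \frac{5}{4} + 2 \sqrt{79}}$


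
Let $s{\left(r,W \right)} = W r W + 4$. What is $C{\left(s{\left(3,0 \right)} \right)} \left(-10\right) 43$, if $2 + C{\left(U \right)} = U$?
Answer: $-860$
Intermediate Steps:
$s{\left(r,W \right)} = 4 + r W^{2}$ ($s{\left(r,W \right)} = r W^{2} + 4 = 4 + r W^{2}$)
$C{\left(U \right)} = -2 + U$
$C{\left(s{\left(3,0 \right)} \right)} \left(-10\right) 43 = \left(-2 + \left(4 + 3 \cdot 0^{2}\right)\right) \left(-10\right) 43 = \left(-2 + \left(4 + 3 \cdot 0\right)\right) \left(-10\right) 43 = \left(-2 + \left(4 + 0\right)\right) \left(-10\right) 43 = \left(-2 + 4\right) \left(-10\right) 43 = 2 \left(-10\right) 43 = \left(-20\right) 43 = -860$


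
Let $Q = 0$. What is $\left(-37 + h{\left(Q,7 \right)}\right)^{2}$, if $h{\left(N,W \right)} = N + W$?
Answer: $900$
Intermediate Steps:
$\left(-37 + h{\left(Q,7 \right)}\right)^{2} = \left(-37 + \left(0 + 7\right)\right)^{2} = \left(-37 + 7\right)^{2} = \left(-30\right)^{2} = 900$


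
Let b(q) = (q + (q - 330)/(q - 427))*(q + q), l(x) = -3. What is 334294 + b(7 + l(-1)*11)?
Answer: 152029126/453 ≈ 3.3561e+5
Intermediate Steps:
b(q) = 2*q*(q + (-330 + q)/(-427 + q)) (b(q) = (q + (-330 + q)/(-427 + q))*(2*q) = 2*q*(q + (-330 + q)/(-427 + q)))
334294 + b(7 + l(-1)*11) = 334294 + 2*(7 - 3*11)*(-330 + (7 - 3*11)² - 426*(7 - 3*11))/(-427 + (7 - 3*11)) = 334294 + 2*(7 - 33)*(-330 + (7 - 33)² - 426*(7 - 33))/(-427 + (7 - 33)) = 334294 + 2*(-26)*(-330 + (-26)² - 426*(-26))/(-427 - 26) = 334294 + 2*(-26)*(-330 + 676 + 11076)/(-453) = 334294 + 2*(-26)*(-1/453)*11422 = 334294 + 593944/453 = 152029126/453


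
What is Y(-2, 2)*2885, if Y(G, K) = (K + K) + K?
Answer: 17310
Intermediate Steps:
Y(G, K) = 3*K (Y(G, K) = 2*K + K = 3*K)
Y(-2, 2)*2885 = (3*2)*2885 = 6*2885 = 17310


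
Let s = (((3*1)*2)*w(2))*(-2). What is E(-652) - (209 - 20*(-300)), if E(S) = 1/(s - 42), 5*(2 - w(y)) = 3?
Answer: -1825451/294 ≈ -6209.0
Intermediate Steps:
w(y) = 7/5 (w(y) = 2 - ⅕*3 = 2 - ⅗ = 7/5)
s = -84/5 (s = (((3*1)*2)*(7/5))*(-2) = ((3*2)*(7/5))*(-2) = (6*(7/5))*(-2) = (42/5)*(-2) = -84/5 ≈ -16.800)
E(S) = -5/294 (E(S) = 1/(-84/5 - 42) = 1/(-294/5) = -5/294)
E(-652) - (209 - 20*(-300)) = -5/294 - (209 - 20*(-300)) = -5/294 - (209 + 6000) = -5/294 - 1*6209 = -5/294 - 6209 = -1825451/294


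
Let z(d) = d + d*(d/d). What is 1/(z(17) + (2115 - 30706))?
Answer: -1/28557 ≈ -3.5018e-5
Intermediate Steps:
z(d) = 2*d (z(d) = d + d*1 = d + d = 2*d)
1/(z(17) + (2115 - 30706)) = 1/(2*17 + (2115 - 30706)) = 1/(34 - 28591) = 1/(-28557) = -1/28557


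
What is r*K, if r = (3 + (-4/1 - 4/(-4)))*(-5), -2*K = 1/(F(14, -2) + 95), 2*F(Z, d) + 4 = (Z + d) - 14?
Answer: 0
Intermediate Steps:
F(Z, d) = -9 + Z/2 + d/2 (F(Z, d) = -2 + ((Z + d) - 14)/2 = -2 + (-14 + Z + d)/2 = -2 + (-7 + Z/2 + d/2) = -9 + Z/2 + d/2)
K = -1/184 (K = -1/(2*((-9 + (½)*14 + (½)*(-2)) + 95)) = -1/(2*((-9 + 7 - 1) + 95)) = -1/(2*(-3 + 95)) = -½/92 = -½*1/92 = -1/184 ≈ -0.0054348)
r = 0 (r = (3 + (-4*1 - 4*(-¼)))*(-5) = (3 + (-4 + 1))*(-5) = (3 - 3)*(-5) = 0*(-5) = 0)
r*K = 0*(-1/184) = 0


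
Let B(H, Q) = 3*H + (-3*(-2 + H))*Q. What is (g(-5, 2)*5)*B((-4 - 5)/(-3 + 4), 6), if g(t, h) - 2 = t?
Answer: -2565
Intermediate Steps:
g(t, h) = 2 + t
B(H, Q) = 3*H + Q*(6 - 3*H) (B(H, Q) = 3*H + (6 - 3*H)*Q = 3*H + Q*(6 - 3*H))
(g(-5, 2)*5)*B((-4 - 5)/(-3 + 4), 6) = ((2 - 5)*5)*(3*((-4 - 5)/(-3 + 4)) + 6*6 - 3*(-4 - 5)/(-3 + 4)*6) = (-3*5)*(3*(-9/1) + 36 - 3*(-9/1)*6) = -15*(3*(-9*1) + 36 - 3*(-9*1)*6) = -15*(3*(-9) + 36 - 3*(-9)*6) = -15*(-27 + 36 + 162) = -15*171 = -2565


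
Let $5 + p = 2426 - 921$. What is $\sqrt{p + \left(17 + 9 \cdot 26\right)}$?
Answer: $\sqrt{1751} \approx 41.845$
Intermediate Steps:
$p = 1500$ ($p = -5 + \left(2426 - 921\right) = -5 + 1505 = 1500$)
$\sqrt{p + \left(17 + 9 \cdot 26\right)} = \sqrt{1500 + \left(17 + 9 \cdot 26\right)} = \sqrt{1500 + \left(17 + 234\right)} = \sqrt{1500 + 251} = \sqrt{1751}$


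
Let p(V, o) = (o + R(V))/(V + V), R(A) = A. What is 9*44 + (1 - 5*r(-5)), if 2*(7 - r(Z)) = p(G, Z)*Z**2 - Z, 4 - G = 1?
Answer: 1061/3 ≈ 353.67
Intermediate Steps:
G = 3 (G = 4 - 1*1 = 4 - 1 = 3)
p(V, o) = (V + o)/(2*V) (p(V, o) = (o + V)/(V + V) = (V + o)/((2*V)) = (V + o)*(1/(2*V)) = (V + o)/(2*V))
r(Z) = 7 + Z/2 - Z**2*(1/2 + Z/6)/2 (r(Z) = 7 - (((1/2)*(3 + Z)/3)*Z**2 - Z)/2 = 7 - (((1/2)*(1/3)*(3 + Z))*Z**2 - Z)/2 = 7 - ((1/2 + Z/6)*Z**2 - Z)/2 = 7 - (Z**2*(1/2 + Z/6) - Z)/2 = 7 - (-Z + Z**2*(1/2 + Z/6))/2 = 7 + (Z/2 - Z**2*(1/2 + Z/6)/2) = 7 + Z/2 - Z**2*(1/2 + Z/6)/2)
9*44 + (1 - 5*r(-5)) = 9*44 + (1 - 5*(7 + (1/2)*(-5) - 1/12*(-5)**2*(3 - 5))) = 396 + (1 - 5*(7 - 5/2 - 1/12*25*(-2))) = 396 + (1 - 5*(7 - 5/2 + 25/6)) = 396 + (1 - 5*26/3) = 396 + (1 - 130/3) = 396 - 127/3 = 1061/3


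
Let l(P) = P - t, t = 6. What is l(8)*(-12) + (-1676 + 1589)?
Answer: -111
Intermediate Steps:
l(P) = -6 + P (l(P) = P - 1*6 = P - 6 = -6 + P)
l(8)*(-12) + (-1676 + 1589) = (-6 + 8)*(-12) + (-1676 + 1589) = 2*(-12) - 87 = -24 - 87 = -111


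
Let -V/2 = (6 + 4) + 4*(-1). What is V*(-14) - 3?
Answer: 165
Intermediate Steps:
V = -12 (V = -2*((6 + 4) + 4*(-1)) = -2*(10 - 4) = -2*6 = -12)
V*(-14) - 3 = -12*(-14) - 3 = 168 - 3 = 165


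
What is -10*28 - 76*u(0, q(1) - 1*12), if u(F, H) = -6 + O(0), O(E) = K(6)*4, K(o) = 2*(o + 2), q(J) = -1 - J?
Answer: -4688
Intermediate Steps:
K(o) = 4 + 2*o (K(o) = 2*(2 + o) = 4 + 2*o)
O(E) = 64 (O(E) = (4 + 2*6)*4 = (4 + 12)*4 = 16*4 = 64)
u(F, H) = 58 (u(F, H) = -6 + 64 = 58)
-10*28 - 76*u(0, q(1) - 1*12) = -10*28 - 76*58 = -280 - 4408 = -4688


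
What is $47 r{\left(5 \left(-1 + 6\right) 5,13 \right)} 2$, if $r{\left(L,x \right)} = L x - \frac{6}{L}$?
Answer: $\frac{19093186}{125} \approx 1.5275 \cdot 10^{5}$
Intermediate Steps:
$r{\left(L,x \right)} = - \frac{6}{L} + L x$
$47 r{\left(5 \left(-1 + 6\right) 5,13 \right)} 2 = 47 \left(- \frac{6}{5 \left(-1 + 6\right) 5} + 5 \left(-1 + 6\right) 5 \cdot 13\right) 2 = 47 \left(- \frac{6}{5 \cdot 5 \cdot 5} + 5 \cdot 5 \cdot 5 \cdot 13\right) 2 = 47 \left(- \frac{6}{5 \cdot 25} + 5 \cdot 25 \cdot 13\right) 2 = 47 \left(- \frac{6}{125} + 125 \cdot 13\right) 2 = 47 \left(\left(-6\right) \frac{1}{125} + 1625\right) 2 = 47 \left(- \frac{6}{125} + 1625\right) 2 = 47 \cdot \frac{203119}{125} \cdot 2 = 47 \cdot \frac{406238}{125} = \frac{19093186}{125}$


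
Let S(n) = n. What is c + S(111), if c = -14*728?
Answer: -10081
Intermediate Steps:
c = -10192
c + S(111) = -10192 + 111 = -10081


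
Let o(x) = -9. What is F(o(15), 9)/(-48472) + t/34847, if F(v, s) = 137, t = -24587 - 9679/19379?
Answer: -23188510501525/32733142230136 ≈ -0.70841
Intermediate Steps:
t = -476481152/19379 (t = -24587 - 9679*1/19379 = -24587 - 9679/19379 = -476481152/19379 ≈ -24588.)
F(o(15), 9)/(-48472) + t/34847 = 137/(-48472) - 476481152/19379/34847 = 137*(-1/48472) - 476481152/19379*1/34847 = -137/48472 - 476481152/675300013 = -23188510501525/32733142230136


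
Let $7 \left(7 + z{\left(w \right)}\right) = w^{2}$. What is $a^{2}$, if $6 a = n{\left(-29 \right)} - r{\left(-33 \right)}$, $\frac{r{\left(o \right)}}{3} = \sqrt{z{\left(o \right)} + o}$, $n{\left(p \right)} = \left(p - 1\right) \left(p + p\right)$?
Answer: $\frac{\left(-4060 + \sqrt{5663}\right)^{2}}{196} \approx 81011.0$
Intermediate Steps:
$n{\left(p \right)} = 2 p \left(-1 + p\right)$ ($n{\left(p \right)} = \left(-1 + p\right) 2 p = 2 p \left(-1 + p\right)$)
$z{\left(w \right)} = -7 + \frac{w^{2}}{7}$
$r{\left(o \right)} = 3 \sqrt{-7 + o + \frac{o^{2}}{7}}$ ($r{\left(o \right)} = 3 \sqrt{\left(-7 + \frac{o^{2}}{7}\right) + o} = 3 \sqrt{-7 + o + \frac{o^{2}}{7}}$)
$a = 290 - \frac{\sqrt{5663}}{14}$ ($a = \frac{2 \left(-29\right) \left(-1 - 29\right) - \frac{3 \sqrt{-343 + 7 \left(-33\right)^{2} + 49 \left(-33\right)}}{7}}{6} = \frac{2 \left(-29\right) \left(-30\right) - \frac{3 \sqrt{-343 + 7 \cdot 1089 - 1617}}{7}}{6} = \frac{1740 - \frac{3 \sqrt{-343 + 7623 - 1617}}{7}}{6} = \frac{1740 - \frac{3 \sqrt{5663}}{7}}{6} = 290 - \frac{\sqrt{5663}}{14} \approx 284.63$)
$a^{2} = \left(290 - \frac{\sqrt{5663}}{14}\right)^{2}$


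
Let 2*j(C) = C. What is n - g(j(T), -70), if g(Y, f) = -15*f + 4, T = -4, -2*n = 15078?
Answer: -8593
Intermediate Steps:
n = -7539 (n = -½*15078 = -7539)
j(C) = C/2
g(Y, f) = 4 - 15*f
n - g(j(T), -70) = -7539 - (4 - 15*(-70)) = -7539 - (4 + 1050) = -7539 - 1*1054 = -7539 - 1054 = -8593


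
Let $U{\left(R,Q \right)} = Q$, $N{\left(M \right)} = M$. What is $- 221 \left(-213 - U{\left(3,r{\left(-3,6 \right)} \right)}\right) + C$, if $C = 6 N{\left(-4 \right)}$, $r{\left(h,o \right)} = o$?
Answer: $48375$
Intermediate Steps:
$C = -24$ ($C = 6 \left(-4\right) = -24$)
$- 221 \left(-213 - U{\left(3,r{\left(-3,6 \right)} \right)}\right) + C = - 221 \left(-213 - 6\right) - 24 = \left(-221\right) \left(-219\right) - 24 = 48399 - 24 = 48375$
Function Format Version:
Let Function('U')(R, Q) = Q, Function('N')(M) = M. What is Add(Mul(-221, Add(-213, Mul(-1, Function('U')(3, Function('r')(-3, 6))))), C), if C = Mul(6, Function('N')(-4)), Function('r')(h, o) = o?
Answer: 48375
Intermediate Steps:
C = -24 (C = Mul(6, -4) = -24)
Add(Mul(-221, Add(-213, Mul(-1, Function('U')(3, Function('r')(-3, 6))))), C) = Add(Mul(-221, Add(-213, Mul(-1, 6))), -24) = Add(Mul(-221, Add(-213, -6)), -24) = Add(Mul(-221, -219), -24) = Add(48399, -24) = 48375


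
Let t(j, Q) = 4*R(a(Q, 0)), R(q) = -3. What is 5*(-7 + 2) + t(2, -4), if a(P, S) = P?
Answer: -37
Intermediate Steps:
t(j, Q) = -12 (t(j, Q) = 4*(-3) = -12)
5*(-7 + 2) + t(2, -4) = 5*(-7 + 2) - 12 = 5*(-5) - 12 = -25 - 12 = -37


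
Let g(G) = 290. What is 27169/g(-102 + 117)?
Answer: 27169/290 ≈ 93.686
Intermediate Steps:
27169/g(-102 + 117) = 27169/290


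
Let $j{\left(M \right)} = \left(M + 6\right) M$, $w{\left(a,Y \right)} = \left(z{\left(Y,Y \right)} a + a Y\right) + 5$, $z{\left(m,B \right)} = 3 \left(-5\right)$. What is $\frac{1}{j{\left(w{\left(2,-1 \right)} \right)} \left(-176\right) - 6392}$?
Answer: $- \frac{1}{106184} \approx -9.4176 \cdot 10^{-6}$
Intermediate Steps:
$z{\left(m,B \right)} = -15$
$w{\left(a,Y \right)} = 5 - 15 a + Y a$ ($w{\left(a,Y \right)} = \left(- 15 a + a Y\right) + 5 = \left(- 15 a + Y a\right) + 5 = 5 - 15 a + Y a$)
$j{\left(M \right)} = M \left(6 + M\right)$ ($j{\left(M \right)} = \left(6 + M\right) M = M \left(6 + M\right)$)
$\frac{1}{j{\left(w{\left(2,-1 \right)} \right)} \left(-176\right) - 6392} = \frac{1}{\left(5 - 30 - 2\right) \left(6 - 27\right) \left(-176\right) - 6392} = \frac{1}{- 27 \left(6 - 27\right) \left(-176\right) - 6392} = \frac{1}{\left(-27\right) \left(-21\right) \left(-176\right) - 6392} = \frac{1}{567 \left(-176\right) - 6392} = \frac{1}{-99792 - 6392} = \frac{1}{-106184} = - \frac{1}{106184}$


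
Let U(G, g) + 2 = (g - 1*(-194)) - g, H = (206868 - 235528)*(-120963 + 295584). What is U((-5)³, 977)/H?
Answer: -16/417053155 ≈ -3.8364e-8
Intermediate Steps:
H = -5004637860 (H = -28660*174621 = -5004637860)
U(G, g) = 192 (U(G, g) = -2 + ((g - 1*(-194)) - g) = -2 + ((g + 194) - g) = -2 + ((194 + g) - g) = -2 + 194 = 192)
U((-5)³, 977)/H = 192/(-5004637860) = 192*(-1/5004637860) = -16/417053155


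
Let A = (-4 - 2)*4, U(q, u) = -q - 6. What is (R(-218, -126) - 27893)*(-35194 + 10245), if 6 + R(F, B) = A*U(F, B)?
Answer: 822992663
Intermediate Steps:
U(q, u) = -6 - q
A = -24 (A = -6*4 = -24)
R(F, B) = 138 + 24*F (R(F, B) = -6 - 24*(-6 - F) = -6 + (144 + 24*F) = 138 + 24*F)
(R(-218, -126) - 27893)*(-35194 + 10245) = ((138 + 24*(-218)) - 27893)*(-35194 + 10245) = ((138 - 5232) - 27893)*(-24949) = (-5094 - 27893)*(-24949) = -32987*(-24949) = 822992663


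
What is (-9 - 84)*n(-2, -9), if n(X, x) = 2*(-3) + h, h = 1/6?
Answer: 1085/2 ≈ 542.50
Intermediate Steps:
h = ⅙ ≈ 0.16667
n(X, x) = -35/6 (n(X, x) = 2*(-3) + ⅙ = -6 + ⅙ = -35/6)
(-9 - 84)*n(-2, -9) = (-9 - 84)*(-35/6) = -93*(-35/6) = 1085/2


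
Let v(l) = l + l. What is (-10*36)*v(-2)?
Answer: 1440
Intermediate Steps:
v(l) = 2*l
(-10*36)*v(-2) = (-10*36)*(2*(-2)) = -360*(-4) = 1440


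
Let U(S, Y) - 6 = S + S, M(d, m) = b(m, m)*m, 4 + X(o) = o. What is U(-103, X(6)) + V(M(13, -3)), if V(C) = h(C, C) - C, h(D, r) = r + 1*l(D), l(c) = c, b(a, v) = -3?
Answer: -191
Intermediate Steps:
X(o) = -4 + o
h(D, r) = D + r (h(D, r) = r + 1*D = r + D = D + r)
M(d, m) = -3*m
U(S, Y) = 6 + 2*S (U(S, Y) = 6 + (S + S) = 6 + 2*S)
V(C) = C (V(C) = (C + C) - C = 2*C - C = C)
U(-103, X(6)) + V(M(13, -3)) = (6 + 2*(-103)) - 3*(-3) = (6 - 206) + 9 = -200 + 9 = -191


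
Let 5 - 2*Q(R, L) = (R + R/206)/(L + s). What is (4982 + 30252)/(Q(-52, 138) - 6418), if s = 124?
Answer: -237706181/43281498 ≈ -5.4921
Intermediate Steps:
Q(R, L) = 5/2 - 207*R/(412*(124 + L)) (Q(R, L) = 5/2 - (R + R/206)/(2*(L + 124)) = 5/2 - (R + R*(1/206))/(2*(124 + L)) = 5/2 - (R + R/206)/(2*(124 + L)) = 5/2 - 207*R/206/(2*(124 + L)) = 5/2 - 207*R/(412*(124 + L)))
(4982 + 30252)/(Q(-52, 138) - 6418) = (4982 + 30252)/((127720 - 207*(-52) + 1030*138)/(412*(124 + 138)) - 6418) = 35234/((1/412)*(127720 + 10764 + 142140)/262 - 6418) = 35234/((1/412)*(1/262)*280624 - 6418) = 35234/(35078/13493 - 6418) = 35234/(-86562996/13493) = 35234*(-13493/86562996) = -237706181/43281498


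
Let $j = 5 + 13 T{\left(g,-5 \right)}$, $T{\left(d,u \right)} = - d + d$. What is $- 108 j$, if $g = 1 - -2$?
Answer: $-540$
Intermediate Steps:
$g = 3$ ($g = 1 + 2 = 3$)
$T{\left(d,u \right)} = 0$
$j = 5$ ($j = 5 + 13 \cdot 0 = 5 + 0 = 5$)
$- 108 j = \left(-108\right) 5 = -540$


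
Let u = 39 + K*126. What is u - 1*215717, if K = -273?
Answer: -250076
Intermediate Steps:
u = -34359 (u = 39 - 273*126 = 39 - 34398 = -34359)
u - 1*215717 = -34359 - 1*215717 = -34359 - 215717 = -250076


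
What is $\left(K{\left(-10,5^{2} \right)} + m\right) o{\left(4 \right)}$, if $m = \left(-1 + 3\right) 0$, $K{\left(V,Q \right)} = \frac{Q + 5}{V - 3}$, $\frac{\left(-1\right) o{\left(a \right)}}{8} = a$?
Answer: $\frac{960}{13} \approx 73.846$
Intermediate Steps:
$o{\left(a \right)} = - 8 a$
$K{\left(V,Q \right)} = \frac{5 + Q}{-3 + V}$
$m = 0$ ($m = 2 \cdot 0 = 0$)
$\left(K{\left(-10,5^{2} \right)} + m\right) o{\left(4 \right)} = \left(\frac{5 + 5^{2}}{-3 - 10} + 0\right) \left(\left(-8\right) 4\right) = \left(\frac{5 + 25}{-13} + 0\right) \left(-32\right) = \left(\left(- \frac{1}{13}\right) 30 + 0\right) \left(-32\right) = \left(- \frac{30}{13} + 0\right) \left(-32\right) = \left(- \frac{30}{13}\right) \left(-32\right) = \frac{960}{13}$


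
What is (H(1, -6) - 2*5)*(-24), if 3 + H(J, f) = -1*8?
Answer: 504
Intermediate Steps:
H(J, f) = -11 (H(J, f) = -3 - 1*8 = -3 - 8 = -11)
(H(1, -6) - 2*5)*(-24) = (-11 - 2*5)*(-24) = (-11 - 10)*(-24) = -21*(-24) = 504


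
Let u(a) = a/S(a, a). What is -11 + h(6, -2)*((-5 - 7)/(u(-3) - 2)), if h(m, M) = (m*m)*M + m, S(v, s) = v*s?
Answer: -2453/7 ≈ -350.43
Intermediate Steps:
S(v, s) = s*v
h(m, M) = m + M*m**2 (h(m, M) = m**2*M + m = M*m**2 + m = m + M*m**2)
u(a) = 1/a (u(a) = a/((a*a)) = a/(a**2) = a/a**2 = 1/a)
-11 + h(6, -2)*((-5 - 7)/(u(-3) - 2)) = -11 + (6*(1 - 2*6))*((-5 - 7)/(1/(-3) - 2)) = -11 + (6*(1 - 12))*(-12/(-1/3 - 2)) = -11 + (6*(-11))*(-12/(-7/3)) = -11 - (-792)*(-3)/7 = -11 - 66*36/7 = -11 - 2376/7 = -2453/7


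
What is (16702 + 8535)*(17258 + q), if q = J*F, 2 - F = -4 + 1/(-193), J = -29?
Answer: 83211007371/193 ≈ 4.3114e+8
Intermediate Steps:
F = 1159/193 (F = 2 - (-4 + 1/(-193)) = 2 - (-4 - 1/193) = 2 - 1*(-773/193) = 2 + 773/193 = 1159/193 ≈ 6.0052)
q = -33611/193 (q = -29*1159/193 = -33611/193 ≈ -174.15)
(16702 + 8535)*(17258 + q) = (16702 + 8535)*(17258 - 33611/193) = 25237*(3297183/193) = 83211007371/193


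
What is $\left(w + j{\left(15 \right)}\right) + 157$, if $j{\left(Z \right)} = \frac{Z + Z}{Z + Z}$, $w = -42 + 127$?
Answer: $243$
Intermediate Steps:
$w = 85$
$j{\left(Z \right)} = 1$ ($j{\left(Z \right)} = \frac{2 Z}{2 Z} = 2 Z \frac{1}{2 Z} = 1$)
$\left(w + j{\left(15 \right)}\right) + 157 = \left(85 + 1\right) + 157 = 86 + 157 = 243$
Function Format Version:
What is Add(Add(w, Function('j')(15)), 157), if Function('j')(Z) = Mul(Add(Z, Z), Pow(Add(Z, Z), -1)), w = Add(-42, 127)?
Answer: 243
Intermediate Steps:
w = 85
Function('j')(Z) = 1 (Function('j')(Z) = Mul(Mul(2, Z), Pow(Mul(2, Z), -1)) = Mul(Mul(2, Z), Mul(Rational(1, 2), Pow(Z, -1))) = 1)
Add(Add(w, Function('j')(15)), 157) = Add(Add(85, 1), 157) = Add(86, 157) = 243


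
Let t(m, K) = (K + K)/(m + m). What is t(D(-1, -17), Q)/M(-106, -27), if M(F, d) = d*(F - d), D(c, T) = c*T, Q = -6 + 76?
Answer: 70/36261 ≈ 0.0019304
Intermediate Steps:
Q = 70
D(c, T) = T*c
t(m, K) = K/m (t(m, K) = (2*K)/((2*m)) = (2*K)*(1/(2*m)) = K/m)
t(D(-1, -17), Q)/M(-106, -27) = (70/((-17*(-1))))/((-27*(-106 - 1*(-27)))) = (70/17)/((-27*(-106 + 27))) = (70*(1/17))/((-27*(-79))) = (70/17)/2133 = (70/17)*(1/2133) = 70/36261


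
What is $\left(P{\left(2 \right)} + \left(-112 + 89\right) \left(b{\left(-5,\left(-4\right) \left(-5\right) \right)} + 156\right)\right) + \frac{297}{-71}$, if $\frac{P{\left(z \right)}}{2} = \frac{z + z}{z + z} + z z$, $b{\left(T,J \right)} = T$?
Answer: $- \frac{246170}{71} \approx -3467.2$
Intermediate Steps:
$P{\left(z \right)} = 2 + 2 z^{2}$ ($P{\left(z \right)} = 2 \left(\frac{z + z}{z + z} + z z\right) = 2 \left(\frac{2 z}{2 z} + z^{2}\right) = 2 \left(2 z \frac{1}{2 z} + z^{2}\right) = 2 \left(1 + z^{2}\right) = 2 + 2 z^{2}$)
$\left(P{\left(2 \right)} + \left(-112 + 89\right) \left(b{\left(-5,\left(-4\right) \left(-5\right) \right)} + 156\right)\right) + \frac{297}{-71} = \left(\left(2 + 2 \cdot 2^{2}\right) + \left(-112 + 89\right) \left(-5 + 156\right)\right) + \frac{297}{-71} = \left(\left(2 + 2 \cdot 4\right) - 3473\right) + 297 \left(- \frac{1}{71}\right) = \left(\left(2 + 8\right) - 3473\right) - \frac{297}{71} = \left(10 - 3473\right) - \frac{297}{71} = -3463 - \frac{297}{71} = - \frac{246170}{71}$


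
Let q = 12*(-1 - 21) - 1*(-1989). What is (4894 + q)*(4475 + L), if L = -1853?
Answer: 17355018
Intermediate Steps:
q = 1725 (q = 12*(-22) + 1989 = -264 + 1989 = 1725)
(4894 + q)*(4475 + L) = (4894 + 1725)*(4475 - 1853) = 6619*2622 = 17355018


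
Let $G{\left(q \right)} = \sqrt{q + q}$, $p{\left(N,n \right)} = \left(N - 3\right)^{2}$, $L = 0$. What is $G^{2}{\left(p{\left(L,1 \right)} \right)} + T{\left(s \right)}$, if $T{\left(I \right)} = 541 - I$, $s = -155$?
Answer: $714$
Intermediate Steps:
$p{\left(N,n \right)} = \left(-3 + N\right)^{2}$
$G{\left(q \right)} = \sqrt{2} \sqrt{q}$ ($G{\left(q \right)} = \sqrt{2 q} = \sqrt{2} \sqrt{q}$)
$G^{2}{\left(p{\left(L,1 \right)} \right)} + T{\left(s \right)} = \left(\sqrt{2} \sqrt{\left(-3 + 0\right)^{2}}\right)^{2} + \left(541 - -155\right) = \left(\sqrt{2} \sqrt{\left(-3\right)^{2}}\right)^{2} + \left(541 + 155\right) = \left(\sqrt{2} \sqrt{9}\right)^{2} + 696 = \left(\sqrt{2} \cdot 3\right)^{2} + 696 = \left(3 \sqrt{2}\right)^{2} + 696 = 18 + 696 = 714$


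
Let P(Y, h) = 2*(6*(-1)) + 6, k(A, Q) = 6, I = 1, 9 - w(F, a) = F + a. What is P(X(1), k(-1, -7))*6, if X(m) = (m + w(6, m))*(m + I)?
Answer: -36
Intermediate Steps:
w(F, a) = 9 - F - a (w(F, a) = 9 - (F + a) = 9 + (-F - a) = 9 - F - a)
X(m) = 3 + 3*m (X(m) = (m + (9 - 1*6 - m))*(m + 1) = (m + (9 - 6 - m))*(1 + m) = (m + (3 - m))*(1 + m) = 3*(1 + m) = 3 + 3*m)
P(Y, h) = -6 (P(Y, h) = 2*(-6) + 6 = -12 + 6 = -6)
P(X(1), k(-1, -7))*6 = -6*6 = -36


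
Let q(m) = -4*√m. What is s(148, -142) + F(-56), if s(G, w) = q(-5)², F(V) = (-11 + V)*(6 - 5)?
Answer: -147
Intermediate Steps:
F(V) = -11 + V (F(V) = (-11 + V)*1 = -11 + V)
s(G, w) = -80 (s(G, w) = (-4*I*√5)² = -80)
s(148, -142) + F(-56) = -80 + (-11 - 56) = -80 - 67 = -147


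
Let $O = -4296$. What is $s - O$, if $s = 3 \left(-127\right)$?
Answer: $3915$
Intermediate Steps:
$s = -381$
$s - O = -381 - -4296 = -381 + 4296 = 3915$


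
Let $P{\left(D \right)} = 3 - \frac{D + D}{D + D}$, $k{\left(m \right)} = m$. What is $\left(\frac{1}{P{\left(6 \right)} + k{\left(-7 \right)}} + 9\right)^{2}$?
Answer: $\frac{1936}{25} \approx 77.44$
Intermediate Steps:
$P{\left(D \right)} = 2$ ($P{\left(D \right)} = 3 - \frac{2 D}{2 D} = 3 - 2 D \frac{1}{2 D} = 3 - 1 = 2$)
$\left(\frac{1}{P{\left(6 \right)} + k{\left(-7 \right)}} + 9\right)^{2} = \left(\frac{1}{2 - 7} + 9\right)^{2} = \left(\frac{1}{-5} + 9\right)^{2} = \left(- \frac{1}{5} + 9\right)^{2} = \left(\frac{44}{5}\right)^{2} = \frac{1936}{25}$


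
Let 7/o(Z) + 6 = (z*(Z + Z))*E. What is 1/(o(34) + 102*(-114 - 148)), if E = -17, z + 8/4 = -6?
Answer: -9242/246983201 ≈ -3.7420e-5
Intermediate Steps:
z = -8 (z = -2 - 6 = -8)
o(Z) = 7/(-6 + 272*Z) (o(Z) = 7/(-6 - 8*(Z + Z)*(-17)) = 7/(-6 - 16*Z*(-17)) = 7/(-6 + 272*Z))
1/(o(34) + 102*(-114 - 148)) = 1/(7/(2*(-3 + 136*34)) + 102*(-114 - 148)) = 1/(7/(2*(-3 + 4624)) + 102*(-262)) = 1/((7/2)/4621 - 26724) = 1/((7/2)*(1/4621) - 26724) = 1/(7/9242 - 26724) = 1/(-246983201/9242) = -9242/246983201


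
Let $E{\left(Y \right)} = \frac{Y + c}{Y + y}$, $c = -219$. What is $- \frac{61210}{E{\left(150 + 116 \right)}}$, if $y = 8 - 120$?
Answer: $- \frac{9426340}{47} \approx -2.0056 \cdot 10^{5}$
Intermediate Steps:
$y = -112$
$E{\left(Y \right)} = \frac{-219 + Y}{-112 + Y}$ ($E{\left(Y \right)} = \frac{Y - 219}{Y - 112} = \frac{-219 + Y}{-112 + Y}$)
$- \frac{61210}{E{\left(150 + 116 \right)}} = - \frac{61210}{\frac{1}{-112 + \left(150 + 116\right)} \left(-219 + \left(150 + 116\right)\right)} = - \frac{61210}{\frac{1}{-112 + 266} \left(-219 + 266\right)} = - \frac{61210}{\frac{1}{154} \cdot 47} = - \frac{61210}{\frac{47}{154}} = \left(-61210\right) \frac{154}{47} = - \frac{9426340}{47}$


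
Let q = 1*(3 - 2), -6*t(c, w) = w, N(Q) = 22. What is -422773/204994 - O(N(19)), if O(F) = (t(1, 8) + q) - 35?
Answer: 20461045/614982 ≈ 33.271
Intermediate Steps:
t(c, w) = -w/6
q = 1 (q = 1*1 = 1)
O(F) = -106/3 (O(F) = (-⅙*8 + 1) - 35 = (-4/3 + 1) - 35 = -⅓ - 35 = -106/3)
-422773/204994 - O(N(19)) = -422773/204994 - 1*(-106/3) = -422773*1/204994 + 106/3 = -422773/204994 + 106/3 = 20461045/614982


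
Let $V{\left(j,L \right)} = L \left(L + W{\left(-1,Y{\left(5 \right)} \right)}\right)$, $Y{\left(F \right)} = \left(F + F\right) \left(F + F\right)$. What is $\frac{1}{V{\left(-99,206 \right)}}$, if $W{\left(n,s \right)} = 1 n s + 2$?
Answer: $\frac{1}{22248} \approx 4.4948 \cdot 10^{-5}$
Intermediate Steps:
$Y{\left(F \right)} = 4 F^{2}$ ($Y{\left(F \right)} = 2 F 2 F = 4 F^{2}$)
$W{\left(n,s \right)} = 2 + n s$ ($W{\left(n,s \right)} = n s + 2 = 2 + n s$)
$V{\left(j,L \right)} = L \left(-98 + L\right)$ ($V{\left(j,L \right)} = L \left(L + \left(2 - 4 \cdot 5^{2}\right)\right) = L \left(L + \left(2 - 4 \cdot 25\right)\right) = L \left(L + \left(2 - 100\right)\right) = L \left(L - 98\right) = L \left(-98 + L\right)$)
$\frac{1}{V{\left(-99,206 \right)}} = \frac{1}{206 \left(-98 + 206\right)} = \frac{1}{206 \cdot 108} = \frac{1}{22248}$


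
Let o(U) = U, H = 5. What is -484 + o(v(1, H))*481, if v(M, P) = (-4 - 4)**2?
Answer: 30300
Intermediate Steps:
v(M, P) = 64 (v(M, P) = (-8)**2 = 64)
-484 + o(v(1, H))*481 = -484 + 64*481 = -484 + 30784 = 30300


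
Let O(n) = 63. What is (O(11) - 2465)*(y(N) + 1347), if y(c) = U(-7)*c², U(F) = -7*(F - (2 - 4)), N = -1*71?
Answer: -427032364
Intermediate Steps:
N = -71
U(F) = -14 - 7*F (U(F) = -7*(F - 1*(-2)) = -7*(F + 2) = -7*(2 + F) = -14 - 7*F)
y(c) = 35*c² (y(c) = (-14 - 7*(-7))*c² = (-14 + 49)*c² = 35*c²)
(O(11) - 2465)*(y(N) + 1347) = (63 - 2465)*(35*(-71)² + 1347) = -2402*(35*5041 + 1347) = -2402*(176435 + 1347) = -2402*177782 = -427032364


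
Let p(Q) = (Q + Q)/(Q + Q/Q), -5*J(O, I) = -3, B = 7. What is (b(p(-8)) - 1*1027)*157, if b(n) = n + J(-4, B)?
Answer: -5627508/35 ≈ -1.6079e+5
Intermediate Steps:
J(O, I) = ⅗ (J(O, I) = -⅕*(-3) = ⅗)
p(Q) = 2*Q/(1 + Q) (p(Q) = (2*Q)/(Q + 1) = (2*Q)/(1 + Q) = 2*Q/(1 + Q))
b(n) = ⅗ + n (b(n) = n + ⅗ = ⅗ + n)
(b(p(-8)) - 1*1027)*157 = ((⅗ + 2*(-8)/(1 - 8)) - 1*1027)*157 = ((⅗ + 2*(-8)/(-7)) - 1027)*157 = ((⅗ + 2*(-8)*(-⅐)) - 1027)*157 = ((⅗ + 16/7) - 1027)*157 = (101/35 - 1027)*157 = -35844/35*157 = -5627508/35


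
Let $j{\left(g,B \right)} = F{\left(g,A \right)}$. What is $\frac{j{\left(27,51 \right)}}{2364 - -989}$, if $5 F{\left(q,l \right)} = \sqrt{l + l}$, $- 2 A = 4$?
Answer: $\frac{2 i}{16765} \approx 0.0001193 i$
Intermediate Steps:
$A = -2$ ($A = \left(- \frac{1}{2}\right) 4 = -2$)
$F{\left(q,l \right)} = \frac{\sqrt{2} \sqrt{l}}{5}$ ($F{\left(q,l \right)} = \frac{\sqrt{l + l}}{5} = \frac{\sqrt{2 l}}{5} = \frac{\sqrt{2} \sqrt{l}}{5}$)
$j{\left(g,B \right)} = \frac{2 i}{5}$ ($j{\left(g,B \right)} = \frac{\sqrt{2} \sqrt{-2}}{5} = \frac{\sqrt{2} i \sqrt{2}}{5} = \frac{2 i}{5}$)
$\frac{j{\left(27,51 \right)}}{2364 - -989} = \frac{\frac{2}{5} i}{2364 - -989} = \frac{\frac{2}{5} i}{2364 + 989} = \frac{\frac{2}{5} i}{3353} = \frac{2 i}{5} \cdot \frac{1}{3353} = \frac{2 i}{16765}$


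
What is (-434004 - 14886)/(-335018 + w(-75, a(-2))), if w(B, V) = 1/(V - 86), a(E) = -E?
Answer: 37706760/28141513 ≈ 1.3399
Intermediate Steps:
w(B, V) = 1/(-86 + V)
(-434004 - 14886)/(-335018 + w(-75, a(-2))) = (-434004 - 14886)/(-335018 + 1/(-86 - 1*(-2))) = -448890/(-335018 + 1/(-86 + 2)) = -448890/(-335018 + 1/(-84)) = -448890/(-335018 - 1/84) = -448890/(-28141513/84) = -448890*(-84/28141513) = 37706760/28141513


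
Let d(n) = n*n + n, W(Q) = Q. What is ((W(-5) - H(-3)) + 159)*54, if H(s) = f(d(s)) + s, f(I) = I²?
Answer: 6534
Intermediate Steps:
d(n) = n + n² (d(n) = n² + n = n + n²)
H(s) = s + s²*(1 + s)² (H(s) = (s*(1 + s))² + s = s²*(1 + s)² + s = s + s²*(1 + s)²)
((W(-5) - H(-3)) + 159)*54 = ((-5 - (-3)*(1 - 3*(1 - 3)²)) + 159)*54 = ((-5 - (-3)*(1 - 3*(-2)²)) + 159)*54 = ((-5 - (-3)*(1 - 3*4)) + 159)*54 = ((-5 - (-3)*(1 - 12)) + 159)*54 = ((-5 - (-3)*(-11)) + 159)*54 = ((-5 - 1*33) + 159)*54 = ((-5 - 33) + 159)*54 = (-38 + 159)*54 = 121*54 = 6534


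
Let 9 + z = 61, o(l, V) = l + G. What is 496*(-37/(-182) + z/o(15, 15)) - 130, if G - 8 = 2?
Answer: 2280722/2275 ≈ 1002.5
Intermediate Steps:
G = 10 (G = 8 + 2 = 10)
o(l, V) = 10 + l (o(l, V) = l + 10 = 10 + l)
z = 52 (z = -9 + 61 = 52)
496*(-37/(-182) + z/o(15, 15)) - 130 = 496*(-37/(-182) + 52/(10 + 15)) - 130 = 496*(-37*(-1/182) + 52/25) - 130 = 496*(37/182 + 52*(1/25)) - 130 = 496*(37/182 + 52/25) - 130 = 496*(10389/4550) - 130 = 2576472/2275 - 130 = 2280722/2275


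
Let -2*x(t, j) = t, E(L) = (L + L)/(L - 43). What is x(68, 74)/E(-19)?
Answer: -1054/19 ≈ -55.474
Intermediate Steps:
E(L) = 2*L/(-43 + L) (E(L) = (2*L)/(-43 + L) = 2*L/(-43 + L))
x(t, j) = -t/2
x(68, 74)/E(-19) = (-½*68)/((2*(-19)/(-43 - 19))) = -34/(2*(-19)/(-62)) = -34/(2*(-19)*(-1/62)) = -34/19/31 = -34*31/19 = -1054/19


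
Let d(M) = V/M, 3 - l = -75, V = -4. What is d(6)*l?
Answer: -52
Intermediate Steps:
l = 78 (l = 3 - 1*(-75) = 3 + 75 = 78)
d(M) = -4/M
d(6)*l = -4/6*78 = -4*⅙*78 = -⅔*78 = -52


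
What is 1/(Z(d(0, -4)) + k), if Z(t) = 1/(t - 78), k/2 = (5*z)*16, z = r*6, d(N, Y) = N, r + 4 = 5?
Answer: 78/74879 ≈ 0.0010417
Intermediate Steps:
r = 1 (r = -4 + 5 = 1)
z = 6 (z = 1*6 = 6)
k = 960 (k = 2*((5*6)*16) = 2*(30*16) = 2*480 = 960)
Z(t) = 1/(-78 + t)
1/(Z(d(0, -4)) + k) = 1/(1/(-78 + 0) + 960) = 1/(1/(-78) + 960) = 1/(-1/78 + 960) = 1/(74879/78) = 78/74879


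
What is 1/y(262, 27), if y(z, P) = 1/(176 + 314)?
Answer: 490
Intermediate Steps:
y(z, P) = 1/490
1/y(262, 27) = 1/(1/490) = 490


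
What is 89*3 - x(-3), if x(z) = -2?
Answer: 269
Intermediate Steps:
89*3 - x(-3) = 89*3 - 1*(-2) = 267 + 2 = 269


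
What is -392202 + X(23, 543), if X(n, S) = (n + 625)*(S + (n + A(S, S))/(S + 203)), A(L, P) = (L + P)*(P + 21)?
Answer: 183412674/373 ≈ 4.9172e+5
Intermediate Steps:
A(L, P) = (21 + P)*(L + P) (A(L, P) = (L + P)*(21 + P) = (21 + P)*(L + P))
X(n, S) = (625 + n)*(S + (n + 2*S**2 + 42*S)/(203 + S)) (X(n, S) = (n + 625)*(S + (n + (S**2 + 21*S + 21*S + S*S))/(S + 203)) = (625 + n)*(S + (n + (S**2 + 21*S + 21*S + S**2))/(203 + S)) = (625 + n)*(S + (n + (2*S**2 + 42*S))/(203 + S)) = (625 + n)*(S + (n + 2*S**2 + 42*S)/(203 + S)))
-392202 + X(23, 543) = -392202 + (23**2 + 625*23 + 1875*543**2 + 153125*543 + 3*23*543**2 + 245*543*23)/(203 + 543) = -392202 + (529 + 14375 + 1875*294849 + 83146875 + 3*23*294849 + 3059805)/746 = -392202 + (529 + 14375 + 552841875 + 83146875 + 20344581 + 3059805)/746 = -392202 + (1/746)*659408040 = -392202 + 329704020/373 = 183412674/373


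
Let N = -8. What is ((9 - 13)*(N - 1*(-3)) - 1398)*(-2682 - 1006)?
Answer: 5082064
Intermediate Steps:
((9 - 13)*(N - 1*(-3)) - 1398)*(-2682 - 1006) = ((9 - 13)*(-8 - 1*(-3)) - 1398)*(-2682 - 1006) = (-4*(-8 + 3) - 1398)*(-3688) = (-4*(-5) - 1398)*(-3688) = (20 - 1398)*(-3688) = -1378*(-3688) = 5082064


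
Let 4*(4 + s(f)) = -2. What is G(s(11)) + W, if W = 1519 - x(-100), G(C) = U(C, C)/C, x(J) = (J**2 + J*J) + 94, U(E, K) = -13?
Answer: -167149/9 ≈ -18572.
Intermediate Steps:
x(J) = 94 + 2*J**2 (x(J) = (J**2 + J**2) + 94 = 2*J**2 + 94 = 94 + 2*J**2)
s(f) = -9/2 (s(f) = -4 + (1/4)*(-2) = -4 - 1/2 = -9/2)
G(C) = -13/C
W = -18575 (W = 1519 - (94 + 2*(-100)**2) = 1519 - (94 + 2*10000) = 1519 - (94 + 20000) = 1519 - 1*20094 = 1519 - 20094 = -18575)
G(s(11)) + W = -13/(-9/2) - 18575 = -13*(-2/9) - 18575 = 26/9 - 18575 = -167149/9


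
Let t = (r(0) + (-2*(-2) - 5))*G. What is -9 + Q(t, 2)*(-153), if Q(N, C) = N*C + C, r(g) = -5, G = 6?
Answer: 10701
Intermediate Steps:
t = -36 (t = (-5 + (-2*(-2) - 5))*6 = (-5 + (4 - 5))*6 = (-5 - 1)*6 = -6*6 = -36)
Q(N, C) = C + C*N (Q(N, C) = C*N + C = C + C*N)
-9 + Q(t, 2)*(-153) = -9 + (2*(1 - 36))*(-153) = -9 + (2*(-35))*(-153) = -9 - 70*(-153) = -9 + 10710 = 10701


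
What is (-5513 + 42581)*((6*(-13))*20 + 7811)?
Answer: 231712068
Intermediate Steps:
(-5513 + 42581)*((6*(-13))*20 + 7811) = 37068*(-78*20 + 7811) = 37068*(-1560 + 7811) = 37068*6251 = 231712068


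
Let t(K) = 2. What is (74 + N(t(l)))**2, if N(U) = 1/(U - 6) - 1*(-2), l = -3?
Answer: 91809/16 ≈ 5738.1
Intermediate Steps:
N(U) = 2 + 1/(-6 + U) (N(U) = 1/(-6 + U) + 2 = 2 + 1/(-6 + U))
(74 + N(t(l)))**2 = (74 + (-11 + 2*2)/(-6 + 2))**2 = (74 + (-11 + 4)/(-4))**2 = (74 - 1/4*(-7))**2 = (74 + 7/4)**2 = (303/4)**2 = 91809/16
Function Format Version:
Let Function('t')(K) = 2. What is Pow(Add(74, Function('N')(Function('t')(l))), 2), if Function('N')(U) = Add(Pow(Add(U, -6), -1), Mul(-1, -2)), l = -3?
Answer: Rational(91809, 16) ≈ 5738.1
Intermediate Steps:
Function('N')(U) = Add(2, Pow(Add(-6, U), -1)) (Function('N')(U) = Add(Pow(Add(-6, U), -1), 2) = Add(2, Pow(Add(-6, U), -1)))
Pow(Add(74, Function('N')(Function('t')(l))), 2) = Pow(Add(74, Mul(Pow(Add(-6, 2), -1), Add(-11, Mul(2, 2)))), 2) = Pow(Add(74, Mul(Pow(-4, -1), Add(-11, 4))), 2) = Pow(Add(74, Mul(Rational(-1, 4), -7)), 2) = Pow(Add(74, Rational(7, 4)), 2) = Pow(Rational(303, 4), 2) = Rational(91809, 16)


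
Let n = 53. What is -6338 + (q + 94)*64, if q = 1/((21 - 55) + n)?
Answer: -6054/19 ≈ -318.63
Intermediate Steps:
q = 1/19 (q = 1/((21 - 55) + 53) = 1/(-34 + 53) = 1/19 ≈ 0.052632)
-6338 + (q + 94)*64 = -6338 + (1/19 + 94)*64 = -6338 + (1787/19)*64 = -6338 + 114368/19 = -6054/19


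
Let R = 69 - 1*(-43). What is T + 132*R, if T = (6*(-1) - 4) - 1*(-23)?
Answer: 14797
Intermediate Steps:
R = 112 (R = 69 + 43 = 112)
T = 13 (T = (-6 - 4) + 23 = -10 + 23 = 13)
T + 132*R = 13 + 132*112 = 13 + 14784 = 14797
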